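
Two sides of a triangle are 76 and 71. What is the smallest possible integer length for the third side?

6

The third side must be strictly greater than |76 − 71| = 5.
The smallest integer above 5 is 6.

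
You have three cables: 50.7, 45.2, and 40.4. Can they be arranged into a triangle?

Yes

The longest side is 50.7, and the other two sum to 85.6.
Since 85.6 > 50.7, the triangle inequality holds.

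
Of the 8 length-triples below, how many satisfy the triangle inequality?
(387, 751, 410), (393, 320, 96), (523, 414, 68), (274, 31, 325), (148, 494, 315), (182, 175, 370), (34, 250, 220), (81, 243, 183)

(387,410,751): 387+410 > 751 → valid
(96,320,393): 96+320 > 393 → valid
(68,414,523): 68+414 ≤ 523 → not valid
(31,274,325): 31+274 ≤ 325 → not valid
(148,315,494): 148+315 ≤ 494 → not valid
(175,182,370): 175+182 ≤ 370 → not valid
(34,220,250): 34+220 > 250 → valid
(81,183,243): 81+183 > 243 → valid
4 of the 8 triples form a triangle.

4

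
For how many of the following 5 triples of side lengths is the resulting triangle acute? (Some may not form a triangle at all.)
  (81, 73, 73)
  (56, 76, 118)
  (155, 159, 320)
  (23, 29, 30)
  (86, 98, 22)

2

(81,73,73): 73²+73² = 10658 > 6561 = 81² → acute
(56,76,118): 56²+76² = 8912 < 13924 = 118² → obtuse
(155,159,320): 155+159 ≤ 320, not a triangle
(23,29,30): 23²+29² = 1370 > 900 = 30² → acute
(86,98,22): 22²+86² = 7880 < 9604 = 98² → obtuse
2 of the 5 are acute.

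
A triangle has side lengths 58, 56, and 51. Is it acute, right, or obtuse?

Compare the square of the longest side to the sum of squares of the other two: 51² + 56² = 5737 > 3364 = 58².

acute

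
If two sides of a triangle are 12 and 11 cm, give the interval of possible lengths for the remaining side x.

By the triangle inequality, x must be less than 12 + 11 = 23 and greater than |12 − 11| = 1.

1 < x < 23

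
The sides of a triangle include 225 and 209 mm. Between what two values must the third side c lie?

16 < c < 434 (mm)

By the triangle inequality, c must be less than 225 + 209 = 434 and greater than |225 − 209| = 16.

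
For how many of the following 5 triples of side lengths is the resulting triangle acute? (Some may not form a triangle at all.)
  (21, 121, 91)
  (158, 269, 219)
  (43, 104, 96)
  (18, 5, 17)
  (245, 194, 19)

(21,121,91): 21+91 ≤ 121, not a triangle
(158,269,219): 158²+219² = 72925 > 72361 = 269² → acute
(43,104,96): 43²+96² = 11065 > 10816 = 104² → acute
(18,5,17): 5²+17² = 314 < 324 = 18² → obtuse
(245,194,19): 19+194 ≤ 245, not a triangle
2 of the 5 are acute.

2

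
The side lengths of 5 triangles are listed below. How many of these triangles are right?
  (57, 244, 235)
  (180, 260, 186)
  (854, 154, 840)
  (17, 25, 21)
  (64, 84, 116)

(57,244,235): 57²+235² = 58474 < 59536 = 244² → obtuse
(180,260,186): 180²+186² = 66996 < 67600 = 260² → obtuse
(854,154,840): 154²+840² = 729316 = 854² → right
(17,25,21): 17²+21² = 730 > 625 = 25² → acute
(64,84,116): 64²+84² = 11152 < 13456 = 116² → obtuse
1 of the 5 is right.

1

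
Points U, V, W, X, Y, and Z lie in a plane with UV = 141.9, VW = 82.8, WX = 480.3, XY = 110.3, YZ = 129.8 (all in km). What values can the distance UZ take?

15.5 ≤ UZ ≤ 945.1 km

The maximum is all hops collinear in one direction: 141.9 + 82.8 + 480.3 + 110.3 + 129.8 = 945.1.
The longest hop is 480.3; the others sum to 464.8. Folding the others back against it leaves at least 480.3 − 464.8 = 15.5.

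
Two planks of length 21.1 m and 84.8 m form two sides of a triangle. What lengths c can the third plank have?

63.7 < c < 105.9 (m)

By the triangle inequality, c must be less than 21.1 + 84.8 = 105.9 and greater than |21.1 − 84.8| = 63.7.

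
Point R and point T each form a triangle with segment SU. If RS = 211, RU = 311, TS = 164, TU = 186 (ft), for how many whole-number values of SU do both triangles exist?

From triangle RSU: 100 < SU < 522.
From triangle TSU: 22 < SU < 350.
Intersection: 100 < SU < 350, so integers 101 through 349: 249 values.

249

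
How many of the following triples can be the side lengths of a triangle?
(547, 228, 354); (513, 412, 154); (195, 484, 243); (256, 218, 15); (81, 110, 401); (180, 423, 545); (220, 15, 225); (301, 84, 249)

5

(228,354,547): 228+354 > 547 → valid
(154,412,513): 154+412 > 513 → valid
(195,243,484): 195+243 ≤ 484 → not valid
(15,218,256): 15+218 ≤ 256 → not valid
(81,110,401): 81+110 ≤ 401 → not valid
(180,423,545): 180+423 > 545 → valid
(15,220,225): 15+220 > 225 → valid
(84,249,301): 84+249 > 301 → valid
5 of the 8 triples form a triangle.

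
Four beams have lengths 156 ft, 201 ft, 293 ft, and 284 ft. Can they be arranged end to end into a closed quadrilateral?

Yes

A quadrilateral exists iff every side is shorter than the sum of the others — equivalently, the longest side is less than the sum of the rest.
Longest side 293 < 641 (sum of the remaining 3), so yes.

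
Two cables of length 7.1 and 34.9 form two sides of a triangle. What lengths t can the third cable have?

27.8 < t < 42.0

By the triangle inequality, t must be less than 7.1 + 34.9 = 42.0 and greater than |7.1 − 34.9| = 27.8.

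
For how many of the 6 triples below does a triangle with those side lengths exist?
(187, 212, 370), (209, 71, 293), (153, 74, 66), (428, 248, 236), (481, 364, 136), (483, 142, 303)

3

(187,212,370): 187+212 > 370 → valid
(71,209,293): 71+209 ≤ 293 → not valid
(66,74,153): 66+74 ≤ 153 → not valid
(236,248,428): 236+248 > 428 → valid
(136,364,481): 136+364 > 481 → valid
(142,303,483): 142+303 ≤ 483 → not valid
3 of the 6 triples form a triangle.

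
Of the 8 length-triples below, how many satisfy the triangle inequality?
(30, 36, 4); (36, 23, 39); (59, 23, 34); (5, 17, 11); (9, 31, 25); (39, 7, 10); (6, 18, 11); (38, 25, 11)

(4,30,36): 4+30 ≤ 36 → not valid
(23,36,39): 23+36 > 39 → valid
(23,34,59): 23+34 ≤ 59 → not valid
(5,11,17): 5+11 ≤ 17 → not valid
(9,25,31): 9+25 > 31 → valid
(7,10,39): 7+10 ≤ 39 → not valid
(6,11,18): 6+11 ≤ 18 → not valid
(11,25,38): 11+25 ≤ 38 → not valid
2 of the 8 triples form a triangle.

2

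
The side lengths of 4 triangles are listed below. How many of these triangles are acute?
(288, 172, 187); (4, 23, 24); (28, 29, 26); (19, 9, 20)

2

(288,172,187): 172²+187² = 64553 < 82944 = 288² → obtuse
(4,23,24): 4²+23² = 545 < 576 = 24² → obtuse
(28,29,26): 26²+28² = 1460 > 841 = 29² → acute
(19,9,20): 9²+19² = 442 > 400 = 20² → acute
2 of the 4 are acute.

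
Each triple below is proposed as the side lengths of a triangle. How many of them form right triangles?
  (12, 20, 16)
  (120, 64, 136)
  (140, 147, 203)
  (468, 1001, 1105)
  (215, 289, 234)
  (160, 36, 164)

5

(12,20,16): 12²+16² = 400 = 20² → right
(120,64,136): 64²+120² = 18496 = 136² → right
(140,147,203): 140²+147² = 41209 = 203² → right
(468,1001,1105): 468²+1001² = 1221025 = 1105² → right
(215,289,234): 215²+234² = 100981 > 83521 = 289² → acute
(160,36,164): 36²+160² = 26896 = 164² → right
5 of the 6 are right.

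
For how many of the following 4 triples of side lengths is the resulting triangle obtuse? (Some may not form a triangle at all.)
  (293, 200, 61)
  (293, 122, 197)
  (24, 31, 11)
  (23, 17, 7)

(293,200,61): 61+200 ≤ 293, not a triangle
(293,122,197): 122²+197² = 53693 < 85849 = 293² → obtuse
(24,31,11): 11²+24² = 697 < 961 = 31² → obtuse
(23,17,7): 7²+17² = 338 < 529 = 23² → obtuse
3 of the 4 are obtuse.

3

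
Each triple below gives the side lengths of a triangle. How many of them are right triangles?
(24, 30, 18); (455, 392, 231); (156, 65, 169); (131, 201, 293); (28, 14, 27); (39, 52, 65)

(24,30,18): 18²+24² = 900 = 30² → right
(455,392,231): 231²+392² = 207025 = 455² → right
(156,65,169): 65²+156² = 28561 = 169² → right
(131,201,293): 131²+201² = 57562 < 85849 = 293² → obtuse
(28,14,27): 14²+27² = 925 > 784 = 28² → acute
(39,52,65): 39²+52² = 4225 = 65² → right
4 of the 6 are right.

4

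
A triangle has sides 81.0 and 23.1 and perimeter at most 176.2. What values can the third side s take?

57.9 < s ≤ 72.1

Triangle inequality alone gives 57.9 < s < 104.1.
The perimeter condition gives s ≤ 176.2 − 81.0 − 23.1 = 72.1.
Intersecting the two: 57.9 < s ≤ 72.1.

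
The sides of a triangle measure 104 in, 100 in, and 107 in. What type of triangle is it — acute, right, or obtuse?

Compare the square of the longest side to the sum of squares of the other two: 100² + 104² = 20816 > 11449 = 107².

acute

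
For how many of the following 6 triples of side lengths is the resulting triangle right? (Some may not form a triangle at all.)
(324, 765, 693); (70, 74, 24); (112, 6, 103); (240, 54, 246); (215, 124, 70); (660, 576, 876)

(324,765,693): 324²+693² = 585225 = 765² → right
(70,74,24): 24²+70² = 5476 = 74² → right
(112,6,103): 6+103 ≤ 112, not a triangle
(240,54,246): 54²+240² = 60516 = 246² → right
(215,124,70): 70+124 ≤ 215, not a triangle
(660,576,876): 576²+660² = 767376 = 876² → right
4 of the 6 are right.

4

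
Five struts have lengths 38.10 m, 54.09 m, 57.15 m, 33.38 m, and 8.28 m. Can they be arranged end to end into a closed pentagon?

A pentagon exists iff every side is shorter than the sum of the others — equivalently, the longest side is less than the sum of the rest.
Longest side 57.15 < 133.85 (sum of the remaining 4), so yes.

Yes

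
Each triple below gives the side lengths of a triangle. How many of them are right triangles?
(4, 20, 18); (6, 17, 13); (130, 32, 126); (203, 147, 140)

2

(4,20,18): 4²+18² = 340 < 400 = 20² → obtuse
(6,17,13): 6²+13² = 205 < 289 = 17² → obtuse
(130,32,126): 32²+126² = 16900 = 130² → right
(203,147,140): 140²+147² = 41209 = 203² → right
2 of the 4 are right.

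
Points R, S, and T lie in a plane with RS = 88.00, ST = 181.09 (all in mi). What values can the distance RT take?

By the triangle inequality, |88.00 − 181.09| ≤ RT ≤ 88.00 + 181.09.

93.09 ≤ RT ≤ 269.09 mi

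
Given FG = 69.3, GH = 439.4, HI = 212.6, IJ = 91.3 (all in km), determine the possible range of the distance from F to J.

66.2 ≤ FJ ≤ 812.6 km

The maximum is all hops collinear in one direction: 69.3 + 439.4 + 212.6 + 91.3 = 812.6.
The longest hop is 439.4; the others sum to 373.2. Folding the others back against it leaves at least 439.4 − 373.2 = 66.2.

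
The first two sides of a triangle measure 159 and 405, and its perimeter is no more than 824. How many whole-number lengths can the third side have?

Triangle inequality: 246 < x < 564. Perimeter ≤ 824 gives x ≤ 824 − 159 − 405 = 260.
So 246 < x ≤ 260; integers 247 through 260: 14 values.

14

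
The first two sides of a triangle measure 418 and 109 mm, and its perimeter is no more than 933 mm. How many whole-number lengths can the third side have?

97

Triangle inequality: 309 < x < 527. Perimeter ≤ 933 gives x ≤ 933 − 418 − 109 = 406.
So 309 < x ≤ 406; integers 310 through 406: 97 values.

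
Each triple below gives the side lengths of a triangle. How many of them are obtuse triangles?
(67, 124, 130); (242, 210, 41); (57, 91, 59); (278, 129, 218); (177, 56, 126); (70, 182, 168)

(67,124,130): 67²+124² = 19865 > 16900 = 130² → acute
(242,210,41): 41²+210² = 45781 < 58564 = 242² → obtuse
(57,91,59): 57²+59² = 6730 < 8281 = 91² → obtuse
(278,129,218): 129²+218² = 64165 < 77284 = 278² → obtuse
(177,56,126): 56²+126² = 19012 < 31329 = 177² → obtuse
(70,182,168): 70²+168² = 33124 = 182² → right
4 of the 6 are obtuse.

4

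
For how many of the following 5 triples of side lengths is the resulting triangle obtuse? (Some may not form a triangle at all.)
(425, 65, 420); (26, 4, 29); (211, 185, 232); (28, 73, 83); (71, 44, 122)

(425,65,420): 65²+420² = 180625 = 425² → right
(26,4,29): 4²+26² = 692 < 841 = 29² → obtuse
(211,185,232): 185²+211² = 78746 > 53824 = 232² → acute
(28,73,83): 28²+73² = 6113 < 6889 = 83² → obtuse
(71,44,122): 44+71 ≤ 122, not a triangle
2 of the 5 are obtuse.

2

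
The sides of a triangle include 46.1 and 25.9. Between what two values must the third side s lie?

By the triangle inequality, s must be less than 46.1 + 25.9 = 72.0 and greater than |46.1 − 25.9| = 20.2.

20.2 < s < 72.0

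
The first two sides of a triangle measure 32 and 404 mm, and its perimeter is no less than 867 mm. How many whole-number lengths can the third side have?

5

Triangle inequality: 372 < x < 436. Perimeter ≥ 867 gives x ≥ 867 − 32 − 404 = 431.
So 431 ≤ x < 436; integers 431 through 435: 5 values.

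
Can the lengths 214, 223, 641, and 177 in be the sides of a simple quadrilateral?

For a quadrilateral, each side must be shorter than the sum of the others.
Here the longest side is 641, but the remaining 3 sides sum to only 614.

No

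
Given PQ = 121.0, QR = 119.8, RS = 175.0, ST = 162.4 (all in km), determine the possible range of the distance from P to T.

0 ≤ PT ≤ 578.2 km

The maximum is all hops collinear in one direction: 121.0 + 119.8 + 175.0 + 162.4 = 578.2.
The longest hop is 175.0; the others sum to 403.2. Since 175.0 ≤ 403.2, the path can fold back on itself completely, so the minimum distance is 0.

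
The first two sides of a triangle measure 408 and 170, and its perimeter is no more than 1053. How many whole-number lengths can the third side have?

237

Triangle inequality: 238 < x < 578. Perimeter ≤ 1053 gives x ≤ 1053 − 408 − 170 = 475.
So 238 < x ≤ 475; integers 239 through 475: 237 values.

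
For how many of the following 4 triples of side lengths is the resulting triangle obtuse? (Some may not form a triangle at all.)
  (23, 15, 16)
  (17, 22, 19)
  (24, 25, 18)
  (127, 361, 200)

1

(23,15,16): 15²+16² = 481 < 529 = 23² → obtuse
(17,22,19): 17²+19² = 650 > 484 = 22² → acute
(24,25,18): 18²+24² = 900 > 625 = 25² → acute
(127,361,200): 127+200 ≤ 361, not a triangle
1 of the 4 is obtuse.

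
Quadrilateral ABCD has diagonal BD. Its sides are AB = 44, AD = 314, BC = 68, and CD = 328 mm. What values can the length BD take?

From triangle ABD: |44 − 314| < BD < 44 + 314, i.e. 270 < BD < 358.
From triangle CBD: 260 < BD < 396.
Both must hold, so BD lies in the intersection.

270 < BD < 358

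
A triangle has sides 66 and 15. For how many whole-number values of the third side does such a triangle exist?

29

The third side lies in the open interval (51, 81).
Integers from 52 to 80 inclusive: 80 − 52 + 1 = 29.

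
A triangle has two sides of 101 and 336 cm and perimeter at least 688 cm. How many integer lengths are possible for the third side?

Triangle inequality: 235 < x < 437. Perimeter ≥ 688 gives x ≥ 688 − 101 − 336 = 251.
So 251 ≤ x < 437; integers 251 through 436: 186 values.

186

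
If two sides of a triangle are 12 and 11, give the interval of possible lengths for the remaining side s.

1 < s < 23

By the triangle inequality, s must be less than 12 + 11 = 23 and greater than |12 − 11| = 1.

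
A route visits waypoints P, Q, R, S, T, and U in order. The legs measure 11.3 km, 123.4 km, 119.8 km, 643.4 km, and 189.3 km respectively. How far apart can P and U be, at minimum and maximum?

199.6 ≤ PU ≤ 1087.2 km

The maximum is all hops collinear in one direction: 11.3 + 123.4 + 119.8 + 643.4 + 189.3 = 1087.2.
The longest hop is 643.4; the others sum to 443.8. Folding the others back against it leaves at least 643.4 − 443.8 = 199.6.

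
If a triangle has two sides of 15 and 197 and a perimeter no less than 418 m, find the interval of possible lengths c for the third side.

Triangle inequality alone gives 182 < c < 212.
The perimeter condition gives c ≥ 418 − 15 − 197 = 206.
Intersecting the two: 206 ≤ c < 212.

206 ≤ c < 212 m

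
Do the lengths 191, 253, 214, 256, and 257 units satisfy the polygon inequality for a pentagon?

Yes

A pentagon exists iff every side is shorter than the sum of the others — equivalently, the longest side is less than the sum of the rest.
Longest side 257 < 914 (sum of the remaining 4), so yes.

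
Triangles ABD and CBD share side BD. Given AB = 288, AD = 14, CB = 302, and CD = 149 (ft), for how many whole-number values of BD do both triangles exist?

From triangle ABD: 274 < BD < 302.
From triangle CBD: 153 < BD < 451.
Intersection: 274 < BD < 302, so integers 275 through 301: 27 values.

27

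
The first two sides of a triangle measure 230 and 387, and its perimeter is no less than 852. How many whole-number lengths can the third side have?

382

Triangle inequality: 157 < x < 617. Perimeter ≥ 852 gives x ≥ 852 − 230 − 387 = 235.
So 235 ≤ x < 617; integers 235 through 616: 382 values.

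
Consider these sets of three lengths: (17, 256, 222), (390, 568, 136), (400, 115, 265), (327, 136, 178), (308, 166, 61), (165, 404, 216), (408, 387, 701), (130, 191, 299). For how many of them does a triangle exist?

(17,222,256): 17+222 ≤ 256 → not valid
(136,390,568): 136+390 ≤ 568 → not valid
(115,265,400): 115+265 ≤ 400 → not valid
(136,178,327): 136+178 ≤ 327 → not valid
(61,166,308): 61+166 ≤ 308 → not valid
(165,216,404): 165+216 ≤ 404 → not valid
(387,408,701): 387+408 > 701 → valid
(130,191,299): 130+191 > 299 → valid
2 of the 8 triples form a triangle.

2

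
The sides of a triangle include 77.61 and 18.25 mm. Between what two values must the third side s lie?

By the triangle inequality, s must be less than 77.61 + 18.25 = 95.86 and greater than |77.61 − 18.25| = 59.36.

59.36 < s < 95.86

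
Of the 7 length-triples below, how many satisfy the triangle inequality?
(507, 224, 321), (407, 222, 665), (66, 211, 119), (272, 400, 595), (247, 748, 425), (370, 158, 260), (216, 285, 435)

4

(224,321,507): 224+321 > 507 → valid
(222,407,665): 222+407 ≤ 665 → not valid
(66,119,211): 66+119 ≤ 211 → not valid
(272,400,595): 272+400 > 595 → valid
(247,425,748): 247+425 ≤ 748 → not valid
(158,260,370): 158+260 > 370 → valid
(216,285,435): 216+285 > 435 → valid
4 of the 7 triples form a triangle.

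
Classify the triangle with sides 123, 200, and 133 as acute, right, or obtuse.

Compare the square of the longest side to the sum of squares of the other two: 123² + 133² = 32818 < 40000 = 200².

obtuse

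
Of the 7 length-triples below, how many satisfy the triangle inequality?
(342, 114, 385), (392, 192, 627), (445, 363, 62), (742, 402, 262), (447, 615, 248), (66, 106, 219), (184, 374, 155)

2

(114,342,385): 114+342 > 385 → valid
(192,392,627): 192+392 ≤ 627 → not valid
(62,363,445): 62+363 ≤ 445 → not valid
(262,402,742): 262+402 ≤ 742 → not valid
(248,447,615): 248+447 > 615 → valid
(66,106,219): 66+106 ≤ 219 → not valid
(155,184,374): 155+184 ≤ 374 → not valid
2 of the 7 triples form a triangle.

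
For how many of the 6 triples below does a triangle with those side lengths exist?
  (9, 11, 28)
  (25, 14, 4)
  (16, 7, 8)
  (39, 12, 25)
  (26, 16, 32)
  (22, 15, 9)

(9,11,28): 9+11 ≤ 28 → not valid
(4,14,25): 4+14 ≤ 25 → not valid
(7,8,16): 7+8 ≤ 16 → not valid
(12,25,39): 12+25 ≤ 39 → not valid
(16,26,32): 16+26 > 32 → valid
(9,15,22): 9+15 > 22 → valid
2 of the 6 triples form a triangle.

2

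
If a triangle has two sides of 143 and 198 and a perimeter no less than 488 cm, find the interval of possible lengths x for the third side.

Triangle inequality alone gives 55 < x < 341.
The perimeter condition gives x ≥ 488 − 143 − 198 = 147.
Intersecting the two: 147 ≤ x < 341.

147 ≤ x < 341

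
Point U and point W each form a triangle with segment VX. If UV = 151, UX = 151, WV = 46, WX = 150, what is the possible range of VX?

104 < VX < 196

From triangle UVX: |151 − 151| < VX < 151 + 151, i.e. 0 < VX < 302.
From triangle WVX: 104 < VX < 196.
Both must hold, so VX lies in the intersection.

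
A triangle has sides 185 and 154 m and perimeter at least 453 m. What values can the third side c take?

Triangle inequality alone gives 31 < c < 339.
The perimeter condition gives c ≥ 453 − 185 − 154 = 114.
Intersecting the two: 114 ≤ c < 339.

114 ≤ c < 339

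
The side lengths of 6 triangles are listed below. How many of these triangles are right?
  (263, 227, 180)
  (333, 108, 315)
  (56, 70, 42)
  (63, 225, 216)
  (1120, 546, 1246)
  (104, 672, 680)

(263,227,180): 180²+227² = 83929 > 69169 = 263² → acute
(333,108,315): 108²+315² = 110889 = 333² → right
(56,70,42): 42²+56² = 4900 = 70² → right
(63,225,216): 63²+216² = 50625 = 225² → right
(1120,546,1246): 546²+1120² = 1552516 = 1246² → right
(104,672,680): 104²+672² = 462400 = 680² → right
5 of the 6 are right.

5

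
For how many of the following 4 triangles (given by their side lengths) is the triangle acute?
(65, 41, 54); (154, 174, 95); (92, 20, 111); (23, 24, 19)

(65,41,54): 41²+54² = 4597 > 4225 = 65² → acute
(154,174,95): 95²+154² = 32741 > 30276 = 174² → acute
(92,20,111): 20²+92² = 8864 < 12321 = 111² → obtuse
(23,24,19): 19²+23² = 890 > 576 = 24² → acute
3 of the 4 are acute.

3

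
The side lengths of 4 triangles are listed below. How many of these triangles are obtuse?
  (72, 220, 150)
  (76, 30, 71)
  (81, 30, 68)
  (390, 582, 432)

(72,220,150): 72²+150² = 27684 < 48400 = 220² → obtuse
(76,30,71): 30²+71² = 5941 > 5776 = 76² → acute
(81,30,68): 30²+68² = 5524 < 6561 = 81² → obtuse
(390,582,432): 390²+432² = 338724 = 582² → right
2 of the 4 are obtuse.

2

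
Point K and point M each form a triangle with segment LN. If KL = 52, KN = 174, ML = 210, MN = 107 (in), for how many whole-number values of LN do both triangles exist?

From triangle KLN: 122 < LN < 226.
From triangle MLN: 103 < LN < 317.
Intersection: 122 < LN < 226, so integers 123 through 225: 103 values.

103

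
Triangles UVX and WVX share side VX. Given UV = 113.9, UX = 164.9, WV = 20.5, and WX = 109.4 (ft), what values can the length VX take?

88.9 < VX < 129.9

From triangle UVX: |113.9 − 164.9| < VX < 113.9 + 164.9, i.e. 51.0 < VX < 278.8.
From triangle WVX: 88.9 < VX < 129.9.
Both must hold, so VX lies in the intersection.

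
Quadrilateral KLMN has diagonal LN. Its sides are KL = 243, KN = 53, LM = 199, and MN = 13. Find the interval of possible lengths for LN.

From triangle KLN: |243 − 53| < LN < 243 + 53, i.e. 190 < LN < 296.
From triangle MLN: 186 < LN < 212.
Both must hold, so LN lies in the intersection.

190 < LN < 212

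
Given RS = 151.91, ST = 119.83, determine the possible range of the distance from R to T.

32.08 ≤ RT ≤ 271.74

By the triangle inequality, |151.91 − 119.83| ≤ RT ≤ 151.91 + 119.83.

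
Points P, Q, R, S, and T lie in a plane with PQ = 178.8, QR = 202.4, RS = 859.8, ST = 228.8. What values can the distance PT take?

The maximum is all hops collinear in one direction: 178.8 + 202.4 + 859.8 + 228.8 = 1469.8.
The longest hop is 859.8; the others sum to 610.0. Folding the others back against it leaves at least 859.8 − 610.0 = 249.8.

249.8 ≤ PT ≤ 1469.8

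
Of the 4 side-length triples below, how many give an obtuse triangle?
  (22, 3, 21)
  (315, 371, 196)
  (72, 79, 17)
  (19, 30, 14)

(22,3,21): 3²+21² = 450 < 484 = 22² → obtuse
(315,371,196): 196²+315² = 137641 = 371² → right
(72,79,17): 17²+72² = 5473 < 6241 = 79² → obtuse
(19,30,14): 14²+19² = 557 < 900 = 30² → obtuse
3 of the 4 are obtuse.

3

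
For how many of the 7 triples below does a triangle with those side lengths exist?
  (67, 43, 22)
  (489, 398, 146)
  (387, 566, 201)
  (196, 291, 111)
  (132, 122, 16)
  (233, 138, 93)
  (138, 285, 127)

4

(22,43,67): 22+43 ≤ 67 → not valid
(146,398,489): 146+398 > 489 → valid
(201,387,566): 201+387 > 566 → valid
(111,196,291): 111+196 > 291 → valid
(16,122,132): 16+122 > 132 → valid
(93,138,233): 93+138 ≤ 233 → not valid
(127,138,285): 127+138 ≤ 285 → not valid
4 of the 7 triples form a triangle.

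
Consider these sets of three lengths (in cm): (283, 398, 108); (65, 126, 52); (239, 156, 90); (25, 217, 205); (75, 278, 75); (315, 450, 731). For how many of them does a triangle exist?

3

(108,283,398): 108+283 ≤ 398 → not valid
(52,65,126): 52+65 ≤ 126 → not valid
(90,156,239): 90+156 > 239 → valid
(25,205,217): 25+205 > 217 → valid
(75,75,278): 75+75 ≤ 278 → not valid
(315,450,731): 315+450 > 731 → valid
3 of the 6 triples form a triangle.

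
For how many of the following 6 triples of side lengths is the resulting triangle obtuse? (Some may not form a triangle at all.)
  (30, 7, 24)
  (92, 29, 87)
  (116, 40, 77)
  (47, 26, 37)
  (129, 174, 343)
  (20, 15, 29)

(30,7,24): 7²+24² = 625 < 900 = 30² → obtuse
(92,29,87): 29²+87² = 8410 < 8464 = 92² → obtuse
(116,40,77): 40²+77² = 7529 < 13456 = 116² → obtuse
(47,26,37): 26²+37² = 2045 < 2209 = 47² → obtuse
(129,174,343): 129+174 ≤ 343, not a triangle
(20,15,29): 15²+20² = 625 < 841 = 29² → obtuse
5 of the 6 are obtuse.

5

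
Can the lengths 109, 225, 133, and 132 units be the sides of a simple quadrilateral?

Yes

A quadrilateral exists iff every side is shorter than the sum of the others — equivalently, the longest side is less than the sum of the rest.
Longest side 225 < 374 (sum of the remaining 3), so yes.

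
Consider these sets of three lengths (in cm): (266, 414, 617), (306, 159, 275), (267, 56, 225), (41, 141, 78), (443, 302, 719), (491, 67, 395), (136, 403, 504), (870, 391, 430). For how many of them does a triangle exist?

5

(266,414,617): 266+414 > 617 → valid
(159,275,306): 159+275 > 306 → valid
(56,225,267): 56+225 > 267 → valid
(41,78,141): 41+78 ≤ 141 → not valid
(302,443,719): 302+443 > 719 → valid
(67,395,491): 67+395 ≤ 491 → not valid
(136,403,504): 136+403 > 504 → valid
(391,430,870): 391+430 ≤ 870 → not valid
5 of the 8 triples form a triangle.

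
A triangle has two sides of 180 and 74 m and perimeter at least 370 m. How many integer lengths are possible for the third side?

Triangle inequality: 106 < x < 254. Perimeter ≥ 370 gives x ≥ 370 − 180 − 74 = 116.
So 116 ≤ x < 254; integers 116 through 253: 138 values.

138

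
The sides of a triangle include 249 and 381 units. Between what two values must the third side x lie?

132 < x < 630

By the triangle inequality, x must be less than 249 + 381 = 630 and greater than |249 − 381| = 132.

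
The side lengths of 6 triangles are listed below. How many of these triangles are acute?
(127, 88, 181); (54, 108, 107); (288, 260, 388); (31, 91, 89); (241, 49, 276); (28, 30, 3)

(127,88,181): 88²+127² = 23873 < 32761 = 181² → obtuse
(54,108,107): 54²+107² = 14365 > 11664 = 108² → acute
(288,260,388): 260²+288² = 150544 = 388² → right
(31,91,89): 31²+89² = 8882 > 8281 = 91² → acute
(241,49,276): 49²+241² = 60482 < 76176 = 276² → obtuse
(28,30,3): 3²+28² = 793 < 900 = 30² → obtuse
2 of the 6 are acute.

2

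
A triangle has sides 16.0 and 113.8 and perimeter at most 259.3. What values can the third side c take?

97.8 < c ≤ 129.5

Triangle inequality alone gives 97.8 < c < 129.8.
The perimeter condition gives c ≤ 259.3 − 16.0 − 113.8 = 129.5.
Intersecting the two: 97.8 < c ≤ 129.5.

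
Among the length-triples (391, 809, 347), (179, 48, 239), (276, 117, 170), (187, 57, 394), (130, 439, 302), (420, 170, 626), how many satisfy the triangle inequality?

(347,391,809): 347+391 ≤ 809 → not valid
(48,179,239): 48+179 ≤ 239 → not valid
(117,170,276): 117+170 > 276 → valid
(57,187,394): 57+187 ≤ 394 → not valid
(130,302,439): 130+302 ≤ 439 → not valid
(170,420,626): 170+420 ≤ 626 → not valid
1 of the 6 triples forms a triangle.

1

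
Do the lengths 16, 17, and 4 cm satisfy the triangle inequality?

The longest side is 17, and the other two sum to 20.
Since 20 > 17, the triangle inequality holds.

Yes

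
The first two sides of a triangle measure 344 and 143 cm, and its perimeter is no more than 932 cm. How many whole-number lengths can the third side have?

244

Triangle inequality: 201 < x < 487. Perimeter ≤ 932 gives x ≤ 932 − 344 − 143 = 445.
So 201 < x ≤ 445; integers 202 through 445: 244 values.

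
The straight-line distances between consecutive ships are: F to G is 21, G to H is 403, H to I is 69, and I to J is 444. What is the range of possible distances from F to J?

0 ≤ FJ ≤ 937

The maximum is all hops collinear in one direction: 21 + 403 + 69 + 444 = 937.
The longest hop is 444; the others sum to 493. Since 444 ≤ 493, the path can fold back on itself completely, so the minimum distance is 0.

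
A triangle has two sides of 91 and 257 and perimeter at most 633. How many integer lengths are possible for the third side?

Triangle inequality: 166 < x < 348. Perimeter ≤ 633 gives x ≤ 633 − 91 − 257 = 285.
So 166 < x ≤ 285; integers 167 through 285: 119 values.

119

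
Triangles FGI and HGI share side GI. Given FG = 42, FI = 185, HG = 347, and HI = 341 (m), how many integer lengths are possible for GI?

83

From triangle FGI: 143 < GI < 227.
From triangle HGI: 6 < GI < 688.
Intersection: 143 < GI < 227, so integers 144 through 226: 83 values.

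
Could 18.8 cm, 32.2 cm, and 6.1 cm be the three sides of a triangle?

The longest side is 32.2, but the other two sum to only 24.9.
24.9 < 32.2, so the triangle inequality fails.

No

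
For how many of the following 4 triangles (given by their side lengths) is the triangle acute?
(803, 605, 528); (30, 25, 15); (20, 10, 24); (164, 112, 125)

(803,605,528): 528²+605² = 644809 = 803² → right
(30,25,15): 15²+25² = 850 < 900 = 30² → obtuse
(20,10,24): 10²+20² = 500 < 576 = 24² → obtuse
(164,112,125): 112²+125² = 28169 > 26896 = 164² → acute
1 of the 4 is acute.

1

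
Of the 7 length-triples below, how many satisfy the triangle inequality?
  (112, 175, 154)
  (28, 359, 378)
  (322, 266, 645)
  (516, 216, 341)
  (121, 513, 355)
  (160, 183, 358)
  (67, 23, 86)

4

(112,154,175): 112+154 > 175 → valid
(28,359,378): 28+359 > 378 → valid
(266,322,645): 266+322 ≤ 645 → not valid
(216,341,516): 216+341 > 516 → valid
(121,355,513): 121+355 ≤ 513 → not valid
(160,183,358): 160+183 ≤ 358 → not valid
(23,67,86): 23+67 > 86 → valid
4 of the 7 triples form a triangle.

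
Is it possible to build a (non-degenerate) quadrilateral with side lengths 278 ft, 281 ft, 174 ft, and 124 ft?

A quadrilateral exists iff every side is shorter than the sum of the others — equivalently, the longest side is less than the sum of the rest.
Longest side 281 < 576 (sum of the remaining 3), so yes.

Yes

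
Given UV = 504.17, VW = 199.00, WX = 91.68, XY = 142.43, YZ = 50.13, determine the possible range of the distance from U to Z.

The maximum is all hops collinear in one direction: 504.17 + 199.00 + 91.68 + 142.43 + 50.13 = 987.41.
The longest hop is 504.17; the others sum to 483.24. Folding the others back against it leaves at least 504.17 − 483.24 = 20.93.

20.93 ≤ UZ ≤ 987.41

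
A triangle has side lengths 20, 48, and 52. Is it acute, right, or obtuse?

right

Compare the square of the longest side to the sum of squares of the other two: 20² + 48² = 2704 = 52².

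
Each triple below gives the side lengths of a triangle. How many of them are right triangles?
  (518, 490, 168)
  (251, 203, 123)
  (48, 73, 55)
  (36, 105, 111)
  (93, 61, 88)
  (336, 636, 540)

(518,490,168): 168²+490² = 268324 = 518² → right
(251,203,123): 123²+203² = 56338 < 63001 = 251² → obtuse
(48,73,55): 48²+55² = 5329 = 73² → right
(36,105,111): 36²+105² = 12321 = 111² → right
(93,61,88): 61²+88² = 11465 > 8649 = 93² → acute
(336,636,540): 336²+540² = 404496 = 636² → right
4 of the 6 are right.

4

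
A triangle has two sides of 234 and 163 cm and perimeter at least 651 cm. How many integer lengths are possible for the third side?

143

Triangle inequality: 71 < x < 397. Perimeter ≥ 651 gives x ≥ 651 − 234 − 163 = 254.
So 254 ≤ x < 397; integers 254 through 396: 143 values.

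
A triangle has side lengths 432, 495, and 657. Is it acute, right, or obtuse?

Compare the square of the longest side to the sum of squares of the other two: 432² + 495² = 431649 = 657².

right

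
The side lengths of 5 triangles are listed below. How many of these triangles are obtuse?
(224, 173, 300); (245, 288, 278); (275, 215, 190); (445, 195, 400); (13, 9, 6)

2

(224,173,300): 173²+224² = 80105 < 90000 = 300² → obtuse
(245,288,278): 245²+278² = 137309 > 82944 = 288² → acute
(275,215,190): 190²+215² = 82325 > 75625 = 275² → acute
(445,195,400): 195²+400² = 198025 = 445² → right
(13,9,6): 6²+9² = 117 < 169 = 13² → obtuse
2 of the 5 are obtuse.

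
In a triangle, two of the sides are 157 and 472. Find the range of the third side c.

315 < c < 629

By the triangle inequality, c must be less than 157 + 472 = 629 and greater than |157 − 472| = 315.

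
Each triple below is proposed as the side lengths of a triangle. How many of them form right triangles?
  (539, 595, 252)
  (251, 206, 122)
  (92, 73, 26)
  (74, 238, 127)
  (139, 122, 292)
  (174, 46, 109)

(539,595,252): 252²+539² = 354025 = 595² → right
(251,206,122): 122²+206² = 57320 < 63001 = 251² → obtuse
(92,73,26): 26²+73² = 6005 < 8464 = 92² → obtuse
(74,238,127): 74+127 ≤ 238, not a triangle
(139,122,292): 122+139 ≤ 292, not a triangle
(174,46,109): 46+109 ≤ 174, not a triangle
1 of the 6 is right.

1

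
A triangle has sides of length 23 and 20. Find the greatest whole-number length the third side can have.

The third side must be strictly less than 23 + 20 = 43.
The largest integer below 43 is 42.

42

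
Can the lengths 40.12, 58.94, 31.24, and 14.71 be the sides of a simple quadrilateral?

A quadrilateral exists iff every side is shorter than the sum of the others — equivalently, the longest side is less than the sum of the rest.
Longest side 58.94 < 86.07 (sum of the remaining 3), so yes.

Yes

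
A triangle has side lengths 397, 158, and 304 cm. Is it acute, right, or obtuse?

Compare the square of the longest side to the sum of squares of the other two: 158² + 304² = 117380 < 157609 = 397².

obtuse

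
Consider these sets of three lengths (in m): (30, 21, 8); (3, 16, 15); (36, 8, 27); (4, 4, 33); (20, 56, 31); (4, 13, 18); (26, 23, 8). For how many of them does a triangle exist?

(8,21,30): 8+21 ≤ 30 → not valid
(3,15,16): 3+15 > 16 → valid
(8,27,36): 8+27 ≤ 36 → not valid
(4,4,33): 4+4 ≤ 33 → not valid
(20,31,56): 20+31 ≤ 56 → not valid
(4,13,18): 4+13 ≤ 18 → not valid
(8,23,26): 8+23 > 26 → valid
2 of the 7 triples form a triangle.

2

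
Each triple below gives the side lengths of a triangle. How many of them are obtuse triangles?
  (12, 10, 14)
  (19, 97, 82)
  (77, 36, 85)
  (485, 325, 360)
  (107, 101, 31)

(12,10,14): 10²+12² = 244 > 196 = 14² → acute
(19,97,82): 19²+82² = 7085 < 9409 = 97² → obtuse
(77,36,85): 36²+77² = 7225 = 85² → right
(485,325,360): 325²+360² = 235225 = 485² → right
(107,101,31): 31²+101² = 11162 < 11449 = 107² → obtuse
2 of the 5 are obtuse.

2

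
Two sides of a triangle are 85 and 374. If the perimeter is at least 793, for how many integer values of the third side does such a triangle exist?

Triangle inequality: 289 < x < 459. Perimeter ≥ 793 gives x ≥ 793 − 85 − 374 = 334.
So 334 ≤ x < 459; integers 334 through 458: 125 values.

125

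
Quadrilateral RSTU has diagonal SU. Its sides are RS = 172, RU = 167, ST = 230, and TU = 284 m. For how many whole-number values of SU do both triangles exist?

284

From triangle RSU: 5 < SU < 339.
From triangle TSU: 54 < SU < 514.
Intersection: 54 < SU < 339, so integers 55 through 338: 284 values.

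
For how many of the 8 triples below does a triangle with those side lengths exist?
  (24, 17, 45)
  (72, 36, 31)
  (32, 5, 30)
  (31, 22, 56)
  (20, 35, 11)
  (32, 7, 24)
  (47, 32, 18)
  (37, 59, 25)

3

(17,24,45): 17+24 ≤ 45 → not valid
(31,36,72): 31+36 ≤ 72 → not valid
(5,30,32): 5+30 > 32 → valid
(22,31,56): 22+31 ≤ 56 → not valid
(11,20,35): 11+20 ≤ 35 → not valid
(7,24,32): 7+24 ≤ 32 → not valid
(18,32,47): 18+32 > 47 → valid
(25,37,59): 25+37 > 59 → valid
3 of the 8 triples form a triangle.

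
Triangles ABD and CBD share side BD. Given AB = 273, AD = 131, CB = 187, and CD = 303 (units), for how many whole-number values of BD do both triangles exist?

261

From triangle ABD: 142 < BD < 404.
From triangle CBD: 116 < BD < 490.
Intersection: 142 < BD < 404, so integers 143 through 403: 261 values.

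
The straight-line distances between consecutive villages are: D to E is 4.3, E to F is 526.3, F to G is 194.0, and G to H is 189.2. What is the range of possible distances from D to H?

The maximum is all hops collinear in one direction: 4.3 + 526.3 + 194.0 + 189.2 = 913.8.
The longest hop is 526.3; the others sum to 387.5. Folding the others back against it leaves at least 526.3 − 387.5 = 138.8.

138.8 ≤ DH ≤ 913.8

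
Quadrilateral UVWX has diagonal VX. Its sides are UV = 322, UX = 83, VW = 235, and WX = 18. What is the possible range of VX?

From triangle UVX: |322 − 83| < VX < 322 + 83, i.e. 239 < VX < 405.
From triangle WVX: 217 < VX < 253.
Both must hold, so VX lies in the intersection.

239 < VX < 253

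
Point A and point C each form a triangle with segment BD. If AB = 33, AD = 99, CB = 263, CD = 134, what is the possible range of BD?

129 < BD < 132

From triangle ABD: |33 − 99| < BD < 33 + 99, i.e. 66 < BD < 132.
From triangle CBD: 129 < BD < 397.
Both must hold, so BD lies in the intersection.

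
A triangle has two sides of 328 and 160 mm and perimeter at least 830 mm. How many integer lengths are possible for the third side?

Triangle inequality: 168 < x < 488. Perimeter ≥ 830 gives x ≥ 830 − 328 − 160 = 342.
So 342 ≤ x < 488; integers 342 through 487: 146 values.

146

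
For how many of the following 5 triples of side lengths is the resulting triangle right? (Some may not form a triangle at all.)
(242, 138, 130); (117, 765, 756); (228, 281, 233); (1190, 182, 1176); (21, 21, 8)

2

(242,138,130): 130²+138² = 35944 < 58564 = 242² → obtuse
(117,765,756): 117²+756² = 585225 = 765² → right
(228,281,233): 228²+233² = 106273 > 78961 = 281² → acute
(1190,182,1176): 182²+1176² = 1416100 = 1190² → right
(21,21,8): 8²+21² = 505 > 441 = 21² → acute
2 of the 5 are right.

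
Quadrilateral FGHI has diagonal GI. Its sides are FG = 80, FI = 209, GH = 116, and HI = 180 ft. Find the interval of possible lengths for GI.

129 < GI < 289

From triangle FGI: |80 − 209| < GI < 80 + 209, i.e. 129 < GI < 289.
From triangle HGI: 64 < GI < 296.
Both must hold, so GI lies in the intersection.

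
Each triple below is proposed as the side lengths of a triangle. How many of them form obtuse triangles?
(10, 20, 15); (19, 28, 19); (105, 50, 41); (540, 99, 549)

2

(10,20,15): 10²+15² = 325 < 400 = 20² → obtuse
(19,28,19): 19²+19² = 722 < 784 = 28² → obtuse
(105,50,41): 41+50 ≤ 105, not a triangle
(540,99,549): 99²+540² = 301401 = 549² → right
2 of the 4 are obtuse.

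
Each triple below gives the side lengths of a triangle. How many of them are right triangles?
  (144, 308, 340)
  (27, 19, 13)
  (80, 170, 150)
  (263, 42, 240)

(144,308,340): 144²+308² = 115600 = 340² → right
(27,19,13): 13²+19² = 530 < 729 = 27² → obtuse
(80,170,150): 80²+150² = 28900 = 170² → right
(263,42,240): 42²+240² = 59364 < 69169 = 263² → obtuse
2 of the 4 are right.

2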